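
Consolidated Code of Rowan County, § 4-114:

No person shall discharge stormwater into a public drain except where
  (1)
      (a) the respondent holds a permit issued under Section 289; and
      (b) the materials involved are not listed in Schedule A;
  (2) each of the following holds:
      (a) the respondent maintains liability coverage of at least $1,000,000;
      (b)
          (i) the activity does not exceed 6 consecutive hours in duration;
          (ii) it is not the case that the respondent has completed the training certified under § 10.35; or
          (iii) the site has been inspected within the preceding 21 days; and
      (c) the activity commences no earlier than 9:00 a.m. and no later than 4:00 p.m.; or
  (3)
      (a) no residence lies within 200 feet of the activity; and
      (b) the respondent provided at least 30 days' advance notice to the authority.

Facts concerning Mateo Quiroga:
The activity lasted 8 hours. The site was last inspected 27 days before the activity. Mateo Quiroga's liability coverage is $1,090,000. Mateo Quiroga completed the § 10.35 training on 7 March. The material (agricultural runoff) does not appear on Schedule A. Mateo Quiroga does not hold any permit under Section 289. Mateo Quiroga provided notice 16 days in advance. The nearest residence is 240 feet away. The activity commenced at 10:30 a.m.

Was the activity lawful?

(a) holds permit — not satisfied.
(b) not (Schedule A material) — satisfied.
(1): F AND T → false.
(a) coverage ≥ $1,000,000 — holds.
(i) ≤ 6 hrs duration — not satisfied.
(ii) not (training certified) — fails.
(iii) site inspected — not met.
(b) = F OR F OR F = false.
(c) start within hours — satisfied.
(2): T AND F AND T → false.
(a) no residence in 200 ft — met.
(b) ≥30 days' notice — fails.
(3) = T AND F = false.
Overall: F OR F OR F → false.

No — unlawful.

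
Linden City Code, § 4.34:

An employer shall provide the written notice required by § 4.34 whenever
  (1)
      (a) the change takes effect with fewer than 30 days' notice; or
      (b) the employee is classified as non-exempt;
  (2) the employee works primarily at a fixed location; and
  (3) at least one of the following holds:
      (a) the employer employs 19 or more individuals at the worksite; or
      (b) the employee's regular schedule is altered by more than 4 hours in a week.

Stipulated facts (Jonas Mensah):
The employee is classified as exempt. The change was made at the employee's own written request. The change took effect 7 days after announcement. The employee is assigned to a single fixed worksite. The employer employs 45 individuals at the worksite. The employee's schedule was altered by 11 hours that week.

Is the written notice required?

Yes — required.

(a) < 30 days' notice — holds.
(b) non-exempt — not met.
(1) = T OR F = true.
(2) fixed location — satisfied.
(a) ≥ 19 at site — met.
(b) schedule shift > 4h — satisfied.
(3): T OR T → true.
So Overall is satisfied (T AND T AND T).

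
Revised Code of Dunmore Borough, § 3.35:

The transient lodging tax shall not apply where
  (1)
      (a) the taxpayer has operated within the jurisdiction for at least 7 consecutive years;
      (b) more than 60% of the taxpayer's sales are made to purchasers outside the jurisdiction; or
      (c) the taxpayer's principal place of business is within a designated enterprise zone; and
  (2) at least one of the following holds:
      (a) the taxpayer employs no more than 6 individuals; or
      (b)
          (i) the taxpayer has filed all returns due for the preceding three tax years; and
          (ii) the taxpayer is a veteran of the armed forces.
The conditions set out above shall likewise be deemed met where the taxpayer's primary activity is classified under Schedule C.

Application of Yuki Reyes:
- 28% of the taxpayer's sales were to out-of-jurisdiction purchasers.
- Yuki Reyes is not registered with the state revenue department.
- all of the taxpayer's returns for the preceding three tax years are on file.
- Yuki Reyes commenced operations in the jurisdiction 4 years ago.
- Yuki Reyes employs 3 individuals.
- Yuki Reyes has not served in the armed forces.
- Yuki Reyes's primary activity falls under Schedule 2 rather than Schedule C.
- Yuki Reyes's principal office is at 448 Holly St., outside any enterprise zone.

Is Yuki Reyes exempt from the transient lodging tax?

No — not exempt.

(a) ≥ 7 yrs in jurisdiction — fails.
(b) >60% out-of-jur. sales — not met.
(c) in enterprise zone — not satisfied.
(1): F OR F OR F → false.
(a) ≤ 6 employees — satisfied.
(i) returns current — met.
(ii) veteran — not met.
(b) = T AND F = false.
(2) = T OR F = true.
Overall = F AND T = false.
Exception (Schedule C activity) — not satisfied.
Result: main false OR exception false → false.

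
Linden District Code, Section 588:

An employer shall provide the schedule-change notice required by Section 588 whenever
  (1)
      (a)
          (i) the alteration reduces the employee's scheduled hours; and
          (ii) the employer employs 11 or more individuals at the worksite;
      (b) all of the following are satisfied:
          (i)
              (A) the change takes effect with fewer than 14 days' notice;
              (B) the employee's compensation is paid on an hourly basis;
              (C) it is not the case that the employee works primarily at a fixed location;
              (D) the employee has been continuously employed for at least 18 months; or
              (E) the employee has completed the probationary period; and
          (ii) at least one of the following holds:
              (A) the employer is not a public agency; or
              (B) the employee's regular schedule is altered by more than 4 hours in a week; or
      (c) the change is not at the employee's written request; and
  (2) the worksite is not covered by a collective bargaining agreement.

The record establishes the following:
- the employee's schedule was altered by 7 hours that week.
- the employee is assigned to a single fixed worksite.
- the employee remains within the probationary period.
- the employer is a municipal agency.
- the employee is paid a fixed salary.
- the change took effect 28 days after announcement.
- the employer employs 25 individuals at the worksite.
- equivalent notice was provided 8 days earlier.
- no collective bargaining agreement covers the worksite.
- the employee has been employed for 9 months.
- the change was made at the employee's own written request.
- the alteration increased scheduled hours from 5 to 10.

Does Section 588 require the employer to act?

No — not required.

(i) hours reduced — fails.
(ii) ≥ 11 at site — met.
(a): F AND T → false.
(A) < 14 days' notice — not satisfied.
(B) hourly-paid — not satisfied.
(C) not (fixed location) — not met.
(D) tenure ≥ 18 mo. — not met.
(E) past probation — not met.
So (i) is not satisfied (F OR F OR F OR F OR F).
(A) not (public agency) — fails.
(B) schedule shift > 4h — met.
(ii): F OR T → true.
(b) = F AND T = false.
(c) not employee-requested — fails.
(1): F OR F OR F → false.
(2) no CBA — satisfied.
Overall = F AND T = false.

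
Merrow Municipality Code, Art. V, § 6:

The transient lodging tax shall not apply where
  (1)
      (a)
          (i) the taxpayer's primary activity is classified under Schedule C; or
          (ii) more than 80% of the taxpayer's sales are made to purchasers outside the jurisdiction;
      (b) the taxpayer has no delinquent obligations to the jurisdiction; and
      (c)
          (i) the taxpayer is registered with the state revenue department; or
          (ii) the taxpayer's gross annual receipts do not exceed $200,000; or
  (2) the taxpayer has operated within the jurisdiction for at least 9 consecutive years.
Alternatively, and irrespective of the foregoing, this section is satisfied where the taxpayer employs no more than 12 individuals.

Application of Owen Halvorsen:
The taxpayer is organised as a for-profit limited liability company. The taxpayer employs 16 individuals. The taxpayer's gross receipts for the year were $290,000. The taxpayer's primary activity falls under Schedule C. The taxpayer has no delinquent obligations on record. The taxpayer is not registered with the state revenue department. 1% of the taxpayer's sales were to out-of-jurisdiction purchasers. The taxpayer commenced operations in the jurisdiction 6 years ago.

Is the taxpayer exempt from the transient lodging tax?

(i) Schedule C activity — satisfied.
(ii) >80% out-of-jur. sales — not satisfied.
(a): T OR F → true.
(b) no delinquency — met.
(i) state-registered — not satisfied.
(ii) receipts ≤ $200,000 — not met.
(c): F OR F → false.
So (1) is not satisfied (T AND T AND F).
(2) ≥ 9 yrs in jurisdiction — not satisfied.
So Overall is not satisfied (F OR F).
Exception (≤ 12 employees) — not satisfied.
Result: main false OR exception false → false.

No — not exempt.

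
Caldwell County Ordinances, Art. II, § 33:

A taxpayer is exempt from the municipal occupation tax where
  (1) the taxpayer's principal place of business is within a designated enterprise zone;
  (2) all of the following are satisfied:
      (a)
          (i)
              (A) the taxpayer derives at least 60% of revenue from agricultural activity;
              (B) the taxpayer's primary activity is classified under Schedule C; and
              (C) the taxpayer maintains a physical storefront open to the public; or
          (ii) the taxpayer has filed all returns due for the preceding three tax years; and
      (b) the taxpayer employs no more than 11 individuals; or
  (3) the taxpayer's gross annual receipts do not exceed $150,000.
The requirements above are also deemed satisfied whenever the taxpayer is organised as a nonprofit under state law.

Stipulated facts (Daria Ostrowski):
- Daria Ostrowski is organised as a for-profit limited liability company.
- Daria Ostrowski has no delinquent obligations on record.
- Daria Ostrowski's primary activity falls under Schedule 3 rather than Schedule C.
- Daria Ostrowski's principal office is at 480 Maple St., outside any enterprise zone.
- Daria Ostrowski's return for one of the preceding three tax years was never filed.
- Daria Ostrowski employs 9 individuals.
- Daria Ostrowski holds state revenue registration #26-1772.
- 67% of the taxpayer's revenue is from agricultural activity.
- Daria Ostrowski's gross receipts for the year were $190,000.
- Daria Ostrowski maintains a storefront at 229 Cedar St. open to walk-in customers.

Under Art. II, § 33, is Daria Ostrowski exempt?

No — not exempt.

(1) in enterprise zone — not satisfied.
(A) ≥60% agricultural — holds.
(B) Schedule C activity — not met.
(C) has storefront — met.
(i) = T AND F AND T = false.
(ii) returns current — not met.
(a): F OR F → false.
(b) ≤ 11 employees — satisfied.
So (2) is not satisfied (F AND T).
(3) receipts ≤ $150,000 — fails.
Overall: F OR F OR F → false.
Exception (nonprofit) — not satisfied.
Result: main false OR exception false → false.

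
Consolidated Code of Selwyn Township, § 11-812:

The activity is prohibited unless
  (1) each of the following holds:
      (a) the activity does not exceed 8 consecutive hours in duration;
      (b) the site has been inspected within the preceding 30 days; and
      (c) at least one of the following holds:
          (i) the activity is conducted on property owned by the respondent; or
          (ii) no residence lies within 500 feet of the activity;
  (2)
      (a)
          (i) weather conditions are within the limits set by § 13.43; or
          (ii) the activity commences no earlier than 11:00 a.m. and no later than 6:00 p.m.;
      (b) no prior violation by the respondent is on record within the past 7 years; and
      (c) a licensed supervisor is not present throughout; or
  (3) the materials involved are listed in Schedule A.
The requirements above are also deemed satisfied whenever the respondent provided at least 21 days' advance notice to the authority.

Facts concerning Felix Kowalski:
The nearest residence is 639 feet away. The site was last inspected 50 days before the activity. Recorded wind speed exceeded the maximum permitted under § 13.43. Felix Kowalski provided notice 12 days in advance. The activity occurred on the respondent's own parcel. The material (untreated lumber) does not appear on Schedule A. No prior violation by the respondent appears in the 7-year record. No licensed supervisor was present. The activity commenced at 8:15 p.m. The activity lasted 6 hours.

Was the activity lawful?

No — unlawful.

(a) ≤ 8 hrs duration — satisfied.
(b) site inspected — fails.
(i) own property — satisfied.
(ii) no residence in 500 ft — holds.
(c) = T OR T = true.
(1): T AND F AND T → false.
(i) weather ok — not satisfied.
(ii) start within hours — not satisfied.
So (a) is not satisfied (F OR F).
(b) no prior violation — met.
(c) not (supervisor present) — met.
(2) = F AND T AND T = false.
(3) Schedule A material — not satisfied.
So Overall is not satisfied (F OR F OR F).
Exception (≥21 days' notice) — not satisfied.
Result: main false OR exception false → false.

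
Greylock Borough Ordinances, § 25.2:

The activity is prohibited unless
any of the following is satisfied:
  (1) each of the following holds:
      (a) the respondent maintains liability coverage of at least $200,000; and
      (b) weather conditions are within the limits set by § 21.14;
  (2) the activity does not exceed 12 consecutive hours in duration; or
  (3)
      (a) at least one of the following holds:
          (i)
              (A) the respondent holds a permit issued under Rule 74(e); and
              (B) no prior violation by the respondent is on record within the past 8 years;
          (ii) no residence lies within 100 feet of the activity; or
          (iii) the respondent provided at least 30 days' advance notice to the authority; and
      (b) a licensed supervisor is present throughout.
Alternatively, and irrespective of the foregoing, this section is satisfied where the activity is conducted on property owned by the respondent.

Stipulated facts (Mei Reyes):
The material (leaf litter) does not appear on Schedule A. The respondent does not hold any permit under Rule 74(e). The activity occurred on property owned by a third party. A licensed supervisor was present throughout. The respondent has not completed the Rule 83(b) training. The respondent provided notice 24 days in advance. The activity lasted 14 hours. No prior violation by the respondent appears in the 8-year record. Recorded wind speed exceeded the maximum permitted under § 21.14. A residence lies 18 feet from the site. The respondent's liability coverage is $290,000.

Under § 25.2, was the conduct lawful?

No — unlawful.

(a) coverage ≥ $200,000 — met.
(b) weather ok — not satisfied.
(1) = T AND F = false.
(2) ≤ 12 hrs duration — not met.
(A) holds permit — not satisfied.
(B) no prior violation — holds.
(i): F AND T → false.
(ii) no residence in 100 ft — fails.
(iii) ≥30 days' notice — not satisfied.
So (a) is not satisfied (F OR F OR F).
(b) supervisor present — holds.
(3): F AND T → false.
Overall: F OR F OR F → false.
Exception (own property) — not satisfied.
Result: main false OR exception false → false.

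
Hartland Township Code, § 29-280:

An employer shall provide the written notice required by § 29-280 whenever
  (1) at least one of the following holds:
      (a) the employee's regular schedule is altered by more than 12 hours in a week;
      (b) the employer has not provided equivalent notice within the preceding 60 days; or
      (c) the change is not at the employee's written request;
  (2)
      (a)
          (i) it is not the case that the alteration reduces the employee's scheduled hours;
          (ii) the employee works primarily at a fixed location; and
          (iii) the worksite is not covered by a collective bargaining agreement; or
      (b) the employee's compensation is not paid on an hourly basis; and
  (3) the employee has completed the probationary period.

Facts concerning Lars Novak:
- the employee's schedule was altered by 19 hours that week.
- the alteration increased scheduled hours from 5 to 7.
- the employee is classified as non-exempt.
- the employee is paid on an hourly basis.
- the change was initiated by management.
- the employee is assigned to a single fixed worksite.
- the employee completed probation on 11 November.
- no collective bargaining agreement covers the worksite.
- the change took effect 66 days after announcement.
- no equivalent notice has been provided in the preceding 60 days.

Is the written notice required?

Yes — required.

(a) schedule shift > 12h — met.
(b) no recent notice — satisfied.
(c) not employee-requested — satisfied.
(1): T OR T OR T → true.
(i) not (hours reduced) — satisfied.
(ii) fixed location — satisfied.
(iii) no CBA — satisfied.
So (a) is satisfied (T AND T AND T).
(b) not (hourly-paid) — not satisfied.
So (2) is satisfied (T OR F).
(3) past probation — met.
Overall = T AND T AND T = true.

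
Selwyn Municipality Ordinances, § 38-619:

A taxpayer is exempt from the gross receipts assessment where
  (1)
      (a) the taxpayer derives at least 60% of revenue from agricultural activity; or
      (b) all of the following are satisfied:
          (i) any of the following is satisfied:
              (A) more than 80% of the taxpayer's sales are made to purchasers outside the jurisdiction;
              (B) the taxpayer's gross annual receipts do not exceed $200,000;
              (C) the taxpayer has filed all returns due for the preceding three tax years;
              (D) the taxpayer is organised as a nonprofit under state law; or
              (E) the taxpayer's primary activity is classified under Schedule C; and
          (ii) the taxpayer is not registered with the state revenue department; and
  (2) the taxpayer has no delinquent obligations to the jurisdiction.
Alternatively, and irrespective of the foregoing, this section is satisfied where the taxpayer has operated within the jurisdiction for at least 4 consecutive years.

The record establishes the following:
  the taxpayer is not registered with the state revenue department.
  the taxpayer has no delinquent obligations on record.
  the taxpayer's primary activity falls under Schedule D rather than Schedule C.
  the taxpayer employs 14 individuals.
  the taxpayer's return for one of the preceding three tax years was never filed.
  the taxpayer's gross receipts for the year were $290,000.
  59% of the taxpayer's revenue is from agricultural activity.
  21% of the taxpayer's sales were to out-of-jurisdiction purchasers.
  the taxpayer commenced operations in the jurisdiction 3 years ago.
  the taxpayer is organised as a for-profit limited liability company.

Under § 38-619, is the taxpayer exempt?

No — not exempt.

(a) ≥60% agricultural — not satisfied.
(A) >80% out-of-jur. sales — not met.
(B) receipts ≤ $200,000 — not met.
(C) returns current — fails.
(D) nonprofit — not satisfied.
(E) Schedule C activity — not met.
So (i) is not satisfied (F OR F OR F OR F OR F).
(ii) not (state-registered) — met.
So (b) is not satisfied (F AND T).
(1): F OR F → false.
(2) no delinquency — holds.
Overall: F AND T → false.
Exception (≥ 4 yrs in jurisdiction) — not satisfied.
Result: main false OR exception false → false.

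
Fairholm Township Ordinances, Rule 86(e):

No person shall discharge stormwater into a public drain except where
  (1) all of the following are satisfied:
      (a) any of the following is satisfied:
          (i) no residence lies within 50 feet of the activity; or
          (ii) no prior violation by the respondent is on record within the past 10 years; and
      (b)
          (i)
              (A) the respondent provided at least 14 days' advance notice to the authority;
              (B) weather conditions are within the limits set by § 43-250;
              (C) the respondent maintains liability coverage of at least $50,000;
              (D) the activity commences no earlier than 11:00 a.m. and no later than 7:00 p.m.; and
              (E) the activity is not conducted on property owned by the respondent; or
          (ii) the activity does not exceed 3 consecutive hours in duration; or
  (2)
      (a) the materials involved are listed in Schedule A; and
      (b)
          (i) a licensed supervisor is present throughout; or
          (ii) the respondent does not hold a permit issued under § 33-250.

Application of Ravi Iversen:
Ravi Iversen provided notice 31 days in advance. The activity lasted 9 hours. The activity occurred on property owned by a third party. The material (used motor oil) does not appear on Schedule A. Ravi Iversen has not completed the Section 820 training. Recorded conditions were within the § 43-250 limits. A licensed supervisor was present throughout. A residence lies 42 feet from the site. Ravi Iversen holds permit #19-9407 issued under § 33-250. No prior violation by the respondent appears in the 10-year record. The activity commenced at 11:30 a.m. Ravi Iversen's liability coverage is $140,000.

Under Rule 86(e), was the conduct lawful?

(i) no residence in 50 ft — fails.
(ii) no prior violation — met.
(a) = F OR T = true.
(A) ≥14 days' notice — satisfied.
(B) weather ok — met.
(C) coverage ≥ $50,000 — met.
(D) start within hours — met.
(E) not (own property) — satisfied.
(i): T AND T AND T AND T AND T → true.
(ii) ≤ 3 hrs duration — fails.
(b) = T OR F = true.
So (1) is satisfied (T AND T).
(a) Schedule A material — not met.
(i) supervisor present — met.
(ii) not (holds permit) — fails.
(b) = T OR F = true.
So (2) is not satisfied (F AND T).
Overall = T OR F = true.

Yes — lawful.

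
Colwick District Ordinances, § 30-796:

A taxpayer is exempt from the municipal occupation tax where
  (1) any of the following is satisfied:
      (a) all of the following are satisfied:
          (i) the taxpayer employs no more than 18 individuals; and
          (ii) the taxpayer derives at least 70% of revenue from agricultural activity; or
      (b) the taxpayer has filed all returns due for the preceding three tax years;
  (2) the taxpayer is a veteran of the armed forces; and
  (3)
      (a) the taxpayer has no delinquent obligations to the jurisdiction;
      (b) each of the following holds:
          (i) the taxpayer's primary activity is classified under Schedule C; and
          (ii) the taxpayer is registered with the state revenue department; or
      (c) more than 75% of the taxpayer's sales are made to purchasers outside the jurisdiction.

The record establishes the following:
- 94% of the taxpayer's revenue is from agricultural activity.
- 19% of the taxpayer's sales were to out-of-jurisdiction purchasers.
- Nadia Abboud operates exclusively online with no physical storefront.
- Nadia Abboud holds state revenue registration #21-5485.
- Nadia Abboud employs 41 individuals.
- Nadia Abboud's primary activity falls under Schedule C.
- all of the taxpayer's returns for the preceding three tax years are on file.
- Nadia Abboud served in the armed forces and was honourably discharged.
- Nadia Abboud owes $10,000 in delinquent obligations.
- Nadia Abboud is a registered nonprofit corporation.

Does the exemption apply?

(i) ≤ 18 employees — not satisfied.
(ii) ≥70% agricultural — satisfied.
(a) = F AND T = false.
(b) returns current — holds.
(1): F OR T → true.
(2) veteran — met.
(a) no delinquency — not met.
(i) Schedule C activity — holds.
(ii) state-registered — met.
(b) = T AND T = true.
(c) >75% out-of-jur. sales — fails.
So (3) is satisfied (F OR T OR F).
Overall: T AND T AND T → true.

Yes — exempt.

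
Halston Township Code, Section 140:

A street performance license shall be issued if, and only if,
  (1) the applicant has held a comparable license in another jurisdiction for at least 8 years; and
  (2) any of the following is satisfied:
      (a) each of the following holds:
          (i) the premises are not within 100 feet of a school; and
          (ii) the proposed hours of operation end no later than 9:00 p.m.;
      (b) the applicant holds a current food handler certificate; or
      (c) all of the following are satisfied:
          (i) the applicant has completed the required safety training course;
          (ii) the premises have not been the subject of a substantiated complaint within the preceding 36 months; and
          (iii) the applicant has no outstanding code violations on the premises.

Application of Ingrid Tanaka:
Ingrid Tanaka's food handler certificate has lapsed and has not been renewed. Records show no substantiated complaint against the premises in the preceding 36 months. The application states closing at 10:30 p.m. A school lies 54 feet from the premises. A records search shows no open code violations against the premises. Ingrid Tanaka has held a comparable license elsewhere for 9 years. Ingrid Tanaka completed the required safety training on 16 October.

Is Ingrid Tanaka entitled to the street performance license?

Yes — granted.

(1) prior license ≥ 8 yr — satisfied.
(i) ≥100 ft from school — fails.
(ii) closes by 9 p.m. — not satisfied.
(a): F AND F → false.
(b) food handler cert. — fails.
(i) safety training — satisfied.
(ii) no complaint in 36 mo. — satisfied.
(iii) no code violations — holds.
So (c) is satisfied (T AND T AND T).
(2) = F OR F OR T = true.
Overall = T AND T = true.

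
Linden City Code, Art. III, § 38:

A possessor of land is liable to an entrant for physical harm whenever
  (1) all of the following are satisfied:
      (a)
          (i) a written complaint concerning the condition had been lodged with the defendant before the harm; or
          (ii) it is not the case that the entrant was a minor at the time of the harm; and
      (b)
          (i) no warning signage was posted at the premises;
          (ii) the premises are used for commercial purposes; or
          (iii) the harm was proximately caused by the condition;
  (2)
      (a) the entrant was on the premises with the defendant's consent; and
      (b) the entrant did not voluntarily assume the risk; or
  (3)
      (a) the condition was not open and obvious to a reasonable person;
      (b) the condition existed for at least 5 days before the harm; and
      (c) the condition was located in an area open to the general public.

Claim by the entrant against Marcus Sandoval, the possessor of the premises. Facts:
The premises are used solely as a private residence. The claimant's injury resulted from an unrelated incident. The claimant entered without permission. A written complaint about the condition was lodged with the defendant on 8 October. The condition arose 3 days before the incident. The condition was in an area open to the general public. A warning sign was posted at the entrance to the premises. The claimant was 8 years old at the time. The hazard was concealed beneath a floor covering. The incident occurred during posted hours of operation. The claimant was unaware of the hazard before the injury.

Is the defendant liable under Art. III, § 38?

(i) complaint lodged — holds.
(ii) not (entrant a minor) — not met.
So (a) is satisfied (T OR F).
(i) no signage posted — not met.
(ii) commercial use — not satisfied.
(iii) proximate cause — fails.
(b): F OR F OR F → false.
(1): T AND F → false.
(a) consent to enter — not met.
(b) no assumed risk — holds.
(2) = F AND T = false.
(a) not open/obvious — satisfied.
(b) condition ≥5 days old — not satisfied.
(c) public area — satisfied.
(3) = T AND F AND T = false.
Overall: F OR F OR F → false.

No — not liable.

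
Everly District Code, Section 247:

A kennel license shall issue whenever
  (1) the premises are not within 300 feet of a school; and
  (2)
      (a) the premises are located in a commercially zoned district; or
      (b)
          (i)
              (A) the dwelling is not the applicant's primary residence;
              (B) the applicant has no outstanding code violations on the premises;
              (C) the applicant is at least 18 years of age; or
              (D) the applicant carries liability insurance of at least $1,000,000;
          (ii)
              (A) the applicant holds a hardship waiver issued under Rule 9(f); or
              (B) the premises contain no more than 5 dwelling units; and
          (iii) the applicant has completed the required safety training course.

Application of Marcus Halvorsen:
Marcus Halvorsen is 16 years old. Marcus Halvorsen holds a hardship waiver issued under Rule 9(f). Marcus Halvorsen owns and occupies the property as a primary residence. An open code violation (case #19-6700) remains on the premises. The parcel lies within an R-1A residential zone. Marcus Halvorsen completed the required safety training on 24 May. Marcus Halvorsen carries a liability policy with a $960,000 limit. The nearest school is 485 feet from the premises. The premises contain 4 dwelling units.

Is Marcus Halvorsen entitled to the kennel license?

No — denied.

(1) ≥300 ft from school — met.
(a) commercially zoned — not satisfied.
(A) not (primary residence) — not met.
(B) no code violations — fails.
(C) age ≥ 18 — not satisfied.
(D) insurance ≥ $1,000,000 — not satisfied.
So (i) is not satisfied (F OR F OR F OR F).
(A) hardship waiver — satisfied.
(B) ≤ 5 units — holds.
(ii): T OR T → true.
(iii) safety training — met.
So (b) is not satisfied (F AND T AND T).
So (2) is not satisfied (F OR F).
So Overall is not satisfied (T AND F).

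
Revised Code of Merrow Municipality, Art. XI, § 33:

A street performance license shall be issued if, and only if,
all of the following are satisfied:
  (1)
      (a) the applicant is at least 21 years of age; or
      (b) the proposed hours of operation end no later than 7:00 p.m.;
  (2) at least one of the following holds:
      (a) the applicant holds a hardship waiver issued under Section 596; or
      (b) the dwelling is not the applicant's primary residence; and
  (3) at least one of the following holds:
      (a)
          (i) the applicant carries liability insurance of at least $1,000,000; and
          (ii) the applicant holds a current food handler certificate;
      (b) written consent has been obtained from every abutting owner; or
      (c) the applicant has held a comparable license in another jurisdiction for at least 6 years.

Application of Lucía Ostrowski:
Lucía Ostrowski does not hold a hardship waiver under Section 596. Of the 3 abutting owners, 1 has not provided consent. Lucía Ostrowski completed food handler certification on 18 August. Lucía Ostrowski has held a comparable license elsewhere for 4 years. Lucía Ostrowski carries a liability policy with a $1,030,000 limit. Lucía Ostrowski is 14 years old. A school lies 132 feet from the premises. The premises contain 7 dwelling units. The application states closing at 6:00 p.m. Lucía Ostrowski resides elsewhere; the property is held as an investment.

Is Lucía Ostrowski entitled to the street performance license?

(a) age ≥ 21 — fails.
(b) closes by 7 p.m. — holds.
So (1) is satisfied (F OR T).
(a) hardship waiver — not satisfied.
(b) not (primary residence) — met.
(2): F OR T → true.
(i) insurance ≥ $1,000,000 — holds.
(ii) food handler cert. — satisfied.
(a) = T AND T = true.
(b) all abutters consent — fails.
(c) prior license ≥ 6 yr — not met.
(3) = T OR F OR F = true.
So Overall is satisfied (T AND T AND T).

Yes — granted.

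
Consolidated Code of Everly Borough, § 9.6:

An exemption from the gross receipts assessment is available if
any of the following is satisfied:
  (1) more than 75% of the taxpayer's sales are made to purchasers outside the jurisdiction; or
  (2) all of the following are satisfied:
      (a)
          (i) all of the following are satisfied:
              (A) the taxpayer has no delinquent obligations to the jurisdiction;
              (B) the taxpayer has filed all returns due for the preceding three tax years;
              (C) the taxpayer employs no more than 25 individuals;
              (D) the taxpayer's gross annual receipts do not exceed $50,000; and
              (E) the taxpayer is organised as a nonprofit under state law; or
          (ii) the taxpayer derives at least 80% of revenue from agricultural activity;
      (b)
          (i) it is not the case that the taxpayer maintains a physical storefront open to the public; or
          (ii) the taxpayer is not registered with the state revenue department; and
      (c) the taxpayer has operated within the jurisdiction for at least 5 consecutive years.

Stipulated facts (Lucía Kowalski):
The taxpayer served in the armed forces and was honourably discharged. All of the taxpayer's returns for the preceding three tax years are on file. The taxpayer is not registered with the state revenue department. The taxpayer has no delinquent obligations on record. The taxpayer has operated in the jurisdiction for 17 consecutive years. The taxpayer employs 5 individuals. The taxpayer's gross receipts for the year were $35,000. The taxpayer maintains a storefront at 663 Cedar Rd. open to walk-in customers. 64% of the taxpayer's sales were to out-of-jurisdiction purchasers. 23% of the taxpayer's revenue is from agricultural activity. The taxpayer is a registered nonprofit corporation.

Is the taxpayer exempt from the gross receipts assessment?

(1) >75% out-of-jur. sales — not satisfied.
(A) no delinquency — holds.
(B) returns current — met.
(C) ≤ 25 employees — met.
(D) receipts ≤ $50,000 — satisfied.
(E) nonprofit — satisfied.
So (i) is satisfied (T AND T AND T AND T AND T).
(ii) ≥80% agricultural — not satisfied.
(a) = T OR F = true.
(i) not (has storefront) — not met.
(ii) not (state-registered) — met.
(b) = F OR T = true.
(c) ≥ 5 yrs in jurisdiction — holds.
So (2) is satisfied (T AND T AND T).
So Overall is satisfied (F OR T).

Yes — exempt.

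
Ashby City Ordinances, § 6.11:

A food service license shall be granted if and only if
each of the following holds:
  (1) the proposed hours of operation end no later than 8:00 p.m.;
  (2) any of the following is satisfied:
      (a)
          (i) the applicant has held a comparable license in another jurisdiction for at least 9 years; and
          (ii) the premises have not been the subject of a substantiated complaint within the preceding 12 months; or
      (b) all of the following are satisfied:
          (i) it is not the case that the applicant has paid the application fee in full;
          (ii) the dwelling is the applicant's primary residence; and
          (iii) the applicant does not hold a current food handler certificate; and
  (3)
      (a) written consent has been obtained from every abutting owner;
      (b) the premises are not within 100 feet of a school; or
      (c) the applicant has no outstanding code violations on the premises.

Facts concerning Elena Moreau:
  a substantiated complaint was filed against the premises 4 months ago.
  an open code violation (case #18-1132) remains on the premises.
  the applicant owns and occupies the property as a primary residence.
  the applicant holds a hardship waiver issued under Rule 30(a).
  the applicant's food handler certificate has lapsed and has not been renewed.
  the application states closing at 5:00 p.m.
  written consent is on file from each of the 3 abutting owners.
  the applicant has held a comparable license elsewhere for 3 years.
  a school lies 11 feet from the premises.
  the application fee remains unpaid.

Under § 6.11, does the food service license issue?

(1) closes by 8 p.m. — holds.
(i) prior license ≥ 9 yr — not satisfied.
(ii) no complaint in 12 mo. — not satisfied.
(a): F AND F → false.
(i) not (fee paid) — satisfied.
(ii) primary residence — met.
(iii) not (food handler cert.) — satisfied.
(b): T AND T AND T → true.
So (2) is satisfied (F OR T).
(a) all abutters consent — holds.
(b) ≥100 ft from school — fails.
(c) no code violations — not satisfied.
(3): T OR F OR F → true.
So Overall is satisfied (T AND T AND T).

Yes — granted.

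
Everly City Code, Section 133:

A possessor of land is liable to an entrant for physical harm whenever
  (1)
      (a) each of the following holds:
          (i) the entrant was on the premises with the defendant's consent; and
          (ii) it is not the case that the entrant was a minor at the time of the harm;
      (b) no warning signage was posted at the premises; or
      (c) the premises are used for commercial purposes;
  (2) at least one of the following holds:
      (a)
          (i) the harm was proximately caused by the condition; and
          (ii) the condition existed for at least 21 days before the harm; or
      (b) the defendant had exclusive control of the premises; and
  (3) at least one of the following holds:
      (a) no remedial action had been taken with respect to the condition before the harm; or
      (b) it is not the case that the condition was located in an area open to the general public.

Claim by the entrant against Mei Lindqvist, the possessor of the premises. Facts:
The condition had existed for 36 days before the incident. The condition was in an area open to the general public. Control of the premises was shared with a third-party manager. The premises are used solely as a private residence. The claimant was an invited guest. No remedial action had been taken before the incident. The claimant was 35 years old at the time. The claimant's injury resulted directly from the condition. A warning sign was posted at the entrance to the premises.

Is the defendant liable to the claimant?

(i) consent to enter — holds.
(ii) not (entrant a minor) — met.
So (a) is satisfied (T AND T).
(b) no signage posted — not met.
(c) commercial use — not met.
So (1) is satisfied (T OR F OR F).
(i) proximate cause — met.
(ii) condition ≥21 days old — satisfied.
So (a) is satisfied (T AND T).
(b) exclusive control — fails.
(2): T OR F → true.
(a) no remedial action — holds.
(b) not (public area) — not satisfied.
So (3) is satisfied (T OR F).
Overall: T AND T AND T → true.

Yes — liable.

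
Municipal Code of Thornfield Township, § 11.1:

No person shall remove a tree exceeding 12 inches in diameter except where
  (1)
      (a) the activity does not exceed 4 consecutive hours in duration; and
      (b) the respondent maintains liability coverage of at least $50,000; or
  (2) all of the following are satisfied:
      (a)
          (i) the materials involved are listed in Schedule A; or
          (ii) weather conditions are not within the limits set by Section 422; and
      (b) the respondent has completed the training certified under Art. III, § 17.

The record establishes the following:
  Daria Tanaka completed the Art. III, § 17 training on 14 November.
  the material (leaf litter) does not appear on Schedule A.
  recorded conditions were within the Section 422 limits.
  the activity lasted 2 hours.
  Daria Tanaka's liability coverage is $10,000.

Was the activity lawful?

No — unlawful.

(a) ≤ 4 hrs duration — satisfied.
(b) coverage ≥ $50,000 — not satisfied.
(1) = T AND F = false.
(i) Schedule A material — not satisfied.
(ii) not (weather ok) — not satisfied.
So (a) is not satisfied (F OR F).
(b) training certified — satisfied.
(2) = F AND T = false.
Overall = F OR F = false.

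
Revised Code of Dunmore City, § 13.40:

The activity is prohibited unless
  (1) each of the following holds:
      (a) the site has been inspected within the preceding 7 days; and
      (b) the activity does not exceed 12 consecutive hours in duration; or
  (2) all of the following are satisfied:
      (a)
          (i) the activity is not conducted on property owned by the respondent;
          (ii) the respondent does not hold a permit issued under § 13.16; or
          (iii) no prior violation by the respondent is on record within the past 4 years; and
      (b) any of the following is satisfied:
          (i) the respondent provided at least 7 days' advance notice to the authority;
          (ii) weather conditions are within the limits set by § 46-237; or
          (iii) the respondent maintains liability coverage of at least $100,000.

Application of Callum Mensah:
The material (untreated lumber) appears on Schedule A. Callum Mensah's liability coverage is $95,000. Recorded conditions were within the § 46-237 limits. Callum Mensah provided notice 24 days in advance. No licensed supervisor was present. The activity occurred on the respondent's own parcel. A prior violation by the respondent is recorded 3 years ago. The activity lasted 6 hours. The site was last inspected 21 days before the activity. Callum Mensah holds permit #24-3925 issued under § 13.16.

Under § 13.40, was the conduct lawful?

No — unlawful.

(a) site inspected — not satisfied.
(b) ≤ 12 hrs duration — met.
(1) = F AND T = false.
(i) not (own property) — not met.
(ii) not (holds permit) — not satisfied.
(iii) no prior violation — not met.
(a) = F OR F OR F = false.
(i) ≥7 days' notice — satisfied.
(ii) weather ok — met.
(iii) coverage ≥ $100,000 — not satisfied.
(b): T OR T OR F → true.
(2): F AND T → false.
So Overall is not satisfied (F OR F).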